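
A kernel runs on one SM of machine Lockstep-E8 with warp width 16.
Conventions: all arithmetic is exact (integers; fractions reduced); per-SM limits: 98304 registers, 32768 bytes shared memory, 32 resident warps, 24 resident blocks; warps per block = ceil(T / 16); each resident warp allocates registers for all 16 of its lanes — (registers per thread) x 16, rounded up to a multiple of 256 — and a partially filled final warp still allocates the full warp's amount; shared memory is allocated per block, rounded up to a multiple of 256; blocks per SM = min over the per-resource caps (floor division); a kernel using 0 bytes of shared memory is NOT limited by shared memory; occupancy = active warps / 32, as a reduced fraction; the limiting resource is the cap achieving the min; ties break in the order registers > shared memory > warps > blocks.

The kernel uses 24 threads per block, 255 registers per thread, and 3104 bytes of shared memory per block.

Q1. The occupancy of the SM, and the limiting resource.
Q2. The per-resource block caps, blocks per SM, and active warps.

Answer: occupancy 9/16, limited by shared memory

registers: 12 blocks
shared memory: 9 blocks
warps: 16 blocks
blocks: 24 blocks

Answer: 9 blocks, 18 active warps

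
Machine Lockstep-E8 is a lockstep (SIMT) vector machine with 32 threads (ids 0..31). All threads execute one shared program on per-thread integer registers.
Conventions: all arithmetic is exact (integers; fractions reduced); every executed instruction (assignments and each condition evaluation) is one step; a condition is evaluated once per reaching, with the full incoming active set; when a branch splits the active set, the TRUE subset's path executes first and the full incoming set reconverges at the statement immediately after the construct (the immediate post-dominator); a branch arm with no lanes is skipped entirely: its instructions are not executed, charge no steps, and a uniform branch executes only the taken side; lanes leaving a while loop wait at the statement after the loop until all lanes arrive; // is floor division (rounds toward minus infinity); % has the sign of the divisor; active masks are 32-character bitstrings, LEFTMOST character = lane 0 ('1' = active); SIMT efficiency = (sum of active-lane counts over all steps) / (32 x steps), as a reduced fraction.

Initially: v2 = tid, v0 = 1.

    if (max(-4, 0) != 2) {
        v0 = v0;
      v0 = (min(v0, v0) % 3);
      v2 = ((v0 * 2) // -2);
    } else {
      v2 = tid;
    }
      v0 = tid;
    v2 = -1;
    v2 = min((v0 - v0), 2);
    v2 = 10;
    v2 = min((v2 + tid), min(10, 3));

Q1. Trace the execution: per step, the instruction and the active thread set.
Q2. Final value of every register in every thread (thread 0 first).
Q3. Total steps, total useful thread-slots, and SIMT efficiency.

step 0: eval (max(-4, 0) != 2)       11111111111111111111111111111111
step 1: v0 <- v0                     11111111111111111111111111111111
step 2: v0 <- (min(v0, v0) % 3)      11111111111111111111111111111111
step 3: v2 <- ((v0 * 2) // -2)       11111111111111111111111111111111
step 4: v0 <- tid                    11111111111111111111111111111111
step 5: v2 <- -1                     11111111111111111111111111111111
step 6: v2 <- min((v0 - v0), 2)      11111111111111111111111111111111
step 7: v2 <- 10                     11111111111111111111111111111111
step 8: v2 <- min((v2 + tid), min(10, 3)) 11111111111111111111111111111111

Answer: 9 steps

v2: 3,3,3,3,3,3,3,3,3,3,3,3,3,3,3,3,3,3,3,3,3,3,3,3,3,3,3,3,3,3,3,3
v0: 0,1,2,3,4,5,6,7,8,9,10,11,12,13,14,15,16,17,18,19,20,21,22,23,24,25,26,27,28,29,30,31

steps = 9; useful = 288; efficiency = 288/288 = 1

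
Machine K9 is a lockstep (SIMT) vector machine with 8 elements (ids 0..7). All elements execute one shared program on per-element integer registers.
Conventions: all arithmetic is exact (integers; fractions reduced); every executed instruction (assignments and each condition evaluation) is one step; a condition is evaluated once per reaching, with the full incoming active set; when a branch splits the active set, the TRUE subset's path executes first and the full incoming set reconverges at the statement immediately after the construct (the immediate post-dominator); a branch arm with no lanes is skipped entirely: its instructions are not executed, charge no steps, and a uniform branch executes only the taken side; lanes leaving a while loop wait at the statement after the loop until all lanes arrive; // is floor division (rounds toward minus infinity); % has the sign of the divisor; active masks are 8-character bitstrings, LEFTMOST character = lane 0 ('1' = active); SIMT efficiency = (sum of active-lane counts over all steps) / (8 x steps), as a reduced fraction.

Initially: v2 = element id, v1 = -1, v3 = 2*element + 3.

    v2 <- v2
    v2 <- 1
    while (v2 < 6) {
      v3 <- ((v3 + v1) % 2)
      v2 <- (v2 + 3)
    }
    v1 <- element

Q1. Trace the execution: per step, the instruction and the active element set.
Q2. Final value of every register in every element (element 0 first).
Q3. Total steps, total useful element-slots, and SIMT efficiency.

step 0: v2 <- v2                     11111111
step 1: v2 <- 1                      11111111
step 2: eval (v2 < 6)                11111111
step 3: v3 <- ((v3 + v1) % 2)        11111111
step 4: v2 <- (v2 + 3)               11111111
step 5: eval (v2 < 6)                11111111
step 6: v3 <- ((v3 + v1) % 2)        11111111
step 7: v2 <- (v2 + 3)               11111111
step 8: eval (v2 < 6)                11111111
step 9: v1 <- element                11111111

Answer: 10 steps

v2: 7,7,7,7,7,7,7,7
v1: 0,1,2,3,4,5,6,7
v3: 1,1,1,1,1,1,1,1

steps = 10; useful = 80; efficiency = 80/80 = 1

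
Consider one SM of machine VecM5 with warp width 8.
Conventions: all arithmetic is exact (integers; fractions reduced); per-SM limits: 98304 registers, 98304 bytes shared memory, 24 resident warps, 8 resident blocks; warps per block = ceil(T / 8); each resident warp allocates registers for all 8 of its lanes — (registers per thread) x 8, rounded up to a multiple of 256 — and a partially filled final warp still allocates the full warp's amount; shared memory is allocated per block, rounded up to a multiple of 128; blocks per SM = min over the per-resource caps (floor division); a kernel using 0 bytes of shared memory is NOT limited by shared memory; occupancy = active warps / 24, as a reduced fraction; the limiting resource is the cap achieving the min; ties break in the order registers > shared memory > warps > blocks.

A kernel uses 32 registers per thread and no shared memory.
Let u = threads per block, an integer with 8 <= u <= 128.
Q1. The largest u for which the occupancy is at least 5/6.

Answer: u = 96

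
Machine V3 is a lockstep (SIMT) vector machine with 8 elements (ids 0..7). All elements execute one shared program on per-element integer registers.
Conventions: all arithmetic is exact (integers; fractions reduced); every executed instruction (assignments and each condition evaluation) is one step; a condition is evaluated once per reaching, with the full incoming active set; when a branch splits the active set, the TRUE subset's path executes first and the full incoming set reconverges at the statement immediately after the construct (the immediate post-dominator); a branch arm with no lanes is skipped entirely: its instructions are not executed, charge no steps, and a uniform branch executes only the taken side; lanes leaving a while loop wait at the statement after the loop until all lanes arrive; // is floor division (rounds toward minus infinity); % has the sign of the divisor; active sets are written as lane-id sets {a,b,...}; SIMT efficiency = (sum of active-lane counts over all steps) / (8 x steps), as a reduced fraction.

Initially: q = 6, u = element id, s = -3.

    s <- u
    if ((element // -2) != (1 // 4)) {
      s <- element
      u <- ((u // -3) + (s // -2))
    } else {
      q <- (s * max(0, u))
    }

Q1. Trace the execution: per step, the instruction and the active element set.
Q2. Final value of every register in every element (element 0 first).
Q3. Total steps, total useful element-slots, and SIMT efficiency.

step 0: s <- u                       {0,1,2,3,4,5,6,7}
step 1: eval ((element // -2) != (1 // 4)) {0,1,2,3,4,5,6,7}
step 2: s <- element                 {1,2,3,4,5,6,7}
step 3: u <- ((u // -3) + (s // -2)) {1,2,3,4,5,6,7}
step 4: q <- (s * max(0, u))         {0}

Answer: 5 steps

q: 0,6,6,6,6,6,6,6
u: 0,-2,-2,-3,-4,-5,-5,-7
s: 0,1,2,3,4,5,6,7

steps = 5; useful = 31; efficiency = 31/40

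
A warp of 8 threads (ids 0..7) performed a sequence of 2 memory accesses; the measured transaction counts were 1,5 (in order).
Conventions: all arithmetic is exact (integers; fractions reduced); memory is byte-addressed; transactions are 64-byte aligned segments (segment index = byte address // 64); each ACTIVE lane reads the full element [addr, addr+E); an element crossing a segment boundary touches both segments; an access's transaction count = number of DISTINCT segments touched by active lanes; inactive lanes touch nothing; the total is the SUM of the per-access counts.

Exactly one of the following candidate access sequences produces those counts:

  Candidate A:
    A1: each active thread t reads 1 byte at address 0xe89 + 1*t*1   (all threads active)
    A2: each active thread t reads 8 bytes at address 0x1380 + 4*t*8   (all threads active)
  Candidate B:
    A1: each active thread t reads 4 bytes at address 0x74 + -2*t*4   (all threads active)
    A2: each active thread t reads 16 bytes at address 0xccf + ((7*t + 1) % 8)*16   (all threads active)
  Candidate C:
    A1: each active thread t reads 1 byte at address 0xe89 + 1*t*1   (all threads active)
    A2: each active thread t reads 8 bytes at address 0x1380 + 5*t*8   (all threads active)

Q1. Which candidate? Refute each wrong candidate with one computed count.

A: A2 gives 4 transactions, not 5
B: A1 gives 2 transactions, not 1
C: all counts match (1,5)

Answer: C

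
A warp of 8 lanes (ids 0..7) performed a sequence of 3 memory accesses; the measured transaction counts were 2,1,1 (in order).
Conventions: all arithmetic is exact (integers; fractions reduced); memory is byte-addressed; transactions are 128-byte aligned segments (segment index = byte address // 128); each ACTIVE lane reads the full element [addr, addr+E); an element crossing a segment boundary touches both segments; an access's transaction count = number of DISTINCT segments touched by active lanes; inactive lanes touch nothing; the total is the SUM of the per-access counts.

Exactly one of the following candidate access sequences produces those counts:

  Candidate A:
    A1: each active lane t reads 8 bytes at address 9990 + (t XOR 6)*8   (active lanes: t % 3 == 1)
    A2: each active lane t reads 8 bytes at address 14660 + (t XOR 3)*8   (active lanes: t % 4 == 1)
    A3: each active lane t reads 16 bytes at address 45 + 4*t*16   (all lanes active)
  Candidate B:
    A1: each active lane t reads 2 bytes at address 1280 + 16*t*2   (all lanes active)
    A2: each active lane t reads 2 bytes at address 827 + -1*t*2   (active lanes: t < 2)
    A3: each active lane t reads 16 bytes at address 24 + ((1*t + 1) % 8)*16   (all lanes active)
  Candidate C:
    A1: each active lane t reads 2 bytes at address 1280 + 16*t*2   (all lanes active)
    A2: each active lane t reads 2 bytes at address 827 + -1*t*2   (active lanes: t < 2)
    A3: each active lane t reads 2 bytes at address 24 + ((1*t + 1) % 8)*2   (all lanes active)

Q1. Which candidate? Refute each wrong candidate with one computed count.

A: A1 gives 1 transaction, not 2
B: A3 gives 2 transactions, not 1
C: all counts match (2,1,1)

Answer: C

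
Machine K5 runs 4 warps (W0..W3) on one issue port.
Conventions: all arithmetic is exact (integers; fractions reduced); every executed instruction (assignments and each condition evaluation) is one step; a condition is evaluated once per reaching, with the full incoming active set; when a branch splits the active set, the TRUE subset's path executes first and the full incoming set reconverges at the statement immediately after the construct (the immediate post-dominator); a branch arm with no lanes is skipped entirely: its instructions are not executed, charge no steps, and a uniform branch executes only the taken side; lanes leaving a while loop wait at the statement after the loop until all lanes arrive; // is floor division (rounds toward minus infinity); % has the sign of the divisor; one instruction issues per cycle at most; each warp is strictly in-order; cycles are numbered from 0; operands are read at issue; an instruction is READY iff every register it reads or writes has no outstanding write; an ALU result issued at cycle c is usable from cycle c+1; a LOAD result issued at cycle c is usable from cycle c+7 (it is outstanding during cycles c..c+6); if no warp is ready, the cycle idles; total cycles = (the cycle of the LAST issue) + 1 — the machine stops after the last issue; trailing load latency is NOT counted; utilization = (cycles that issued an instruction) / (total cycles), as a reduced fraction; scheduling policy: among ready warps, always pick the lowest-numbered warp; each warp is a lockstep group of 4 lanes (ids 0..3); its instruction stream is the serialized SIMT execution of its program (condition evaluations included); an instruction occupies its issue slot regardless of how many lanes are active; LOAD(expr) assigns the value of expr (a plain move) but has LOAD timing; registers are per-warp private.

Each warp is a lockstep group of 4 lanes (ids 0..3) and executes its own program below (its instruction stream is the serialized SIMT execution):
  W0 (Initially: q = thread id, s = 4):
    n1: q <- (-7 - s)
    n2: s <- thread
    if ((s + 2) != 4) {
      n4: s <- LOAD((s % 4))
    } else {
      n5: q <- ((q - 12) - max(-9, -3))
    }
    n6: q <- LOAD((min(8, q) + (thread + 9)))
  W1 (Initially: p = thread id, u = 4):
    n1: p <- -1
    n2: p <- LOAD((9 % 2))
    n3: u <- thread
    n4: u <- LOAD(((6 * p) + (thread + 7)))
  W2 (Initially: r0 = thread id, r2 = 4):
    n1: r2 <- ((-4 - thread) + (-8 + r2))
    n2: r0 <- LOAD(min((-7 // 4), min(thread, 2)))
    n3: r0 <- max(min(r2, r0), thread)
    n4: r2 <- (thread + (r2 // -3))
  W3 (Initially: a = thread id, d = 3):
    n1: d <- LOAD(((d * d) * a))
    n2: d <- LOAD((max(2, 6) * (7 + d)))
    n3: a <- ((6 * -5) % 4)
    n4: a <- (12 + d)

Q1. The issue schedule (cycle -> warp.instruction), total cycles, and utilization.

cycle 0: W0.I0
cycle 1: W0.I1
cycle 2: W0.I2
cycle 3: W0.I3
cycle 4: W0.I4
cycle 5: W0.I5
cycle 6: W1.I0
cycle 7: W1.I1
cycle 8: W1.I2
cycle 9: W2.I0
cycle 10: W2.I1
cycle 11: W3.I0
cycle 12: idle
cycle 13: idle
cycle 14: W1.I3
cycle 15: idle
cycle 16: idle
cycle 17: W2.I2
cycle 18: W2.I3
cycle 19: W3.I1
cycle 20: W3.I2
cycle 21: idle
cycle 22: idle
cycle 23: idle
cycle 24: idle
cycle 25: idle
cycle 26: W3.I3

Answer: 27 cycles, utilization 2/3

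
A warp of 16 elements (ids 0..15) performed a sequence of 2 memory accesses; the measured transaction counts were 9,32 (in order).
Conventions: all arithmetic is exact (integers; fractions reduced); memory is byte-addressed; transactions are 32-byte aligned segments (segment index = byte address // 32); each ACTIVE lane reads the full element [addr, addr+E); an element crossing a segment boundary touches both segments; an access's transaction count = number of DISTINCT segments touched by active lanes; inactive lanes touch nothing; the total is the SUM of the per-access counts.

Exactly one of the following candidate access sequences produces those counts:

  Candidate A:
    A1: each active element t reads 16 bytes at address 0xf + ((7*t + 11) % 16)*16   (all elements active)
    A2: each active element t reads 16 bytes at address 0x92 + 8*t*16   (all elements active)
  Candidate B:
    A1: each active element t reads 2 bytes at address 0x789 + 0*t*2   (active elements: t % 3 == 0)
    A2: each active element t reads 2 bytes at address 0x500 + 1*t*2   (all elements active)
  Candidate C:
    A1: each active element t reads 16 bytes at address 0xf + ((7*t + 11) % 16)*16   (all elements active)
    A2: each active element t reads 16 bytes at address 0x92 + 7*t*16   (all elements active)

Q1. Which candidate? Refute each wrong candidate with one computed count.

B: A1 gives 1 transaction, not 9
C: A2 gives 24 transactions, not 32
A: all counts match (9,32)

Answer: A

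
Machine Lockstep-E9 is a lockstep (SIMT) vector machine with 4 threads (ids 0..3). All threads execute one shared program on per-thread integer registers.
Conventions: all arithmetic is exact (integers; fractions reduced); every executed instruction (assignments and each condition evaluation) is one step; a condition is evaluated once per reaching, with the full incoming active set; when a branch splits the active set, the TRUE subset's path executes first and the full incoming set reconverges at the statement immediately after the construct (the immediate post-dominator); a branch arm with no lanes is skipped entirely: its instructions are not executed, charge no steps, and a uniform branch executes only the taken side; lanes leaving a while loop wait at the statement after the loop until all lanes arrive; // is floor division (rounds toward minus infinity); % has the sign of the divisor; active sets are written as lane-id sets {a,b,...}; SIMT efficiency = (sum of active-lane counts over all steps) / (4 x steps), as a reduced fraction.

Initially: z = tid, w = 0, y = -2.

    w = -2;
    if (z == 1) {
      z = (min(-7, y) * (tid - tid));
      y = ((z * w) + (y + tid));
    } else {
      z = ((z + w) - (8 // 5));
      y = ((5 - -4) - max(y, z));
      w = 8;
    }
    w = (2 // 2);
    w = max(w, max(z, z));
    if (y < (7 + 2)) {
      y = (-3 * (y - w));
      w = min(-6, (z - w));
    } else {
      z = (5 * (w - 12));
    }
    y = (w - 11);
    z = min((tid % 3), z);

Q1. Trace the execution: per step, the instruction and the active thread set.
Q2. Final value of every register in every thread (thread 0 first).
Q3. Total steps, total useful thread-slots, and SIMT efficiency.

step 0: w <- -2                      {0,1,2,3}
step 1: eval (z == 1)                {0,1,2,3}
step 2: z <- (min(-7, y) * (tid - tid)) {1}
step 3: y <- ((z * w) + (y + tid))   {1}
step 4: z <- ((z + w) - (8 // 5))    {0,2,3}
step 5: y <- ((5 - -4) - max(y, z))  {0,2,3}
step 6: w <- 8                       {0,2,3}
step 7: w <- (2 // 2)                {0,1,2,3}
step 8: w <- max(w, max(z, z))       {0,1,2,3}
step 9: eval (y < (7 + 2))           {0,1,2,3}
step 10: y <- (-3 * (y - w))          {1}
step 11: w <- min(-6, (z - w))        {1}
step 12: z <- (5 * (w - 12))          {0,2,3}
step 13: y <- (w - 11)                {0,1,2,3}
step 14: z <- min((tid % 3), z)       {0,1,2,3}

Answer: 15 steps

z: -55,0,-55,-55
w: 1,-6,1,1
y: -10,-17,-10,-10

steps = 15; useful = 44; efficiency = 44/60 = 11/15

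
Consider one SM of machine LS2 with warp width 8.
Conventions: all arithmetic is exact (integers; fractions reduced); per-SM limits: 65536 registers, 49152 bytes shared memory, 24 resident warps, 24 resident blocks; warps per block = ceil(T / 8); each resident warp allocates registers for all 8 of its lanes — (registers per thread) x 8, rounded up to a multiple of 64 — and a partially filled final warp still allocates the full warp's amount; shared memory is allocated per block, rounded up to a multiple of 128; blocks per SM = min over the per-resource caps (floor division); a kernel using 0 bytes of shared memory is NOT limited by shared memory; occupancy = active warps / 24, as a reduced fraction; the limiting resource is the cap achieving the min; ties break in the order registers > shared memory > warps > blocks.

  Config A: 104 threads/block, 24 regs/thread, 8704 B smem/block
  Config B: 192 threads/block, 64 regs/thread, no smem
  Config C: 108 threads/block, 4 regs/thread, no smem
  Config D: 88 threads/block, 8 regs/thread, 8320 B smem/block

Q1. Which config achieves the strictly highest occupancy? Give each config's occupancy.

occupancies: A 13/24, B 1, C 7/12, D 11/12

Answer: B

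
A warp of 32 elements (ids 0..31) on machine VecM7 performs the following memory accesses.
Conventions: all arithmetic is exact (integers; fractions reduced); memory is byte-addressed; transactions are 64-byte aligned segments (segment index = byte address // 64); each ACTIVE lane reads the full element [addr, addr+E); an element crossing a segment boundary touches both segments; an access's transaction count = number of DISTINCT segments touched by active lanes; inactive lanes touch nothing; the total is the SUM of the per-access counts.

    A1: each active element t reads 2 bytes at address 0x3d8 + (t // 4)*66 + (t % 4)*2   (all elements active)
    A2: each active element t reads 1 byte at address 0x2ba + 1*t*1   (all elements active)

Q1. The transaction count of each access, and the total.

A1: 8 transactions
A2: 2 transactions

Answer: 8,2; total 10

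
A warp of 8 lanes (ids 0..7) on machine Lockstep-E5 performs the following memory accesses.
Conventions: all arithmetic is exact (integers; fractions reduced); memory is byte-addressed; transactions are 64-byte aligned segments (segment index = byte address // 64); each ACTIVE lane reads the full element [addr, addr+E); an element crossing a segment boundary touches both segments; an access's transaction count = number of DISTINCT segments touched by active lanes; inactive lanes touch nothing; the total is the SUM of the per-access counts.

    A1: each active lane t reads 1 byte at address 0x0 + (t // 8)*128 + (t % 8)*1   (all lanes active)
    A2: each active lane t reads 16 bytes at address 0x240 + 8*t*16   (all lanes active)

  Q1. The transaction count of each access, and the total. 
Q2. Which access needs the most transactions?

A1: 1 transaction
A2: 8 transactions

Answer: 1,8; total 9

Answer: A2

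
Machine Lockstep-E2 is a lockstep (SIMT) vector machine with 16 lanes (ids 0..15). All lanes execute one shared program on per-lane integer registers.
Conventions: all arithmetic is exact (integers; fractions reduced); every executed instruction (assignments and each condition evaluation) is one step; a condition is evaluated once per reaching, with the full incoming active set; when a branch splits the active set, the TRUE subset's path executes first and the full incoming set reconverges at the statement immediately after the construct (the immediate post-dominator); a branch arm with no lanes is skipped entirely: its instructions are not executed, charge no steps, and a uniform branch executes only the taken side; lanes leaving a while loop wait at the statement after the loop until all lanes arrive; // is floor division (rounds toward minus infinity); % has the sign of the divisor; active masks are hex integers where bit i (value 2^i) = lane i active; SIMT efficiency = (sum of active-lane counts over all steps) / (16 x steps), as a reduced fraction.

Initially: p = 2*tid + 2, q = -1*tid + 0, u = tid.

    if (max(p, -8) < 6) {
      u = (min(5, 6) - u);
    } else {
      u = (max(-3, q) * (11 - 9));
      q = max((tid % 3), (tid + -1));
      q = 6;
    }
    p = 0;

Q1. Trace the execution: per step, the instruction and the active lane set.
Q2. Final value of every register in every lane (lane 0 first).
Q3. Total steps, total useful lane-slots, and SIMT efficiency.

step 0: eval (max(p, -8) < 6)        0xffff
step 1: u <- (min(5, 6) - u)         0x0003
step 2: u <- (max(-3, q) * (11 - 9)) 0xfffc
step 3: q <- max((tid % 3), (tid + -1)) 0xfffc
step 4: q <- 6                       0xfffc
step 5: p <- 0                       0xffff

Answer: 6 steps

p: 0,0,0,0,0,0,0,0,0,0,0,0,0,0,0,0
q: 0,-1,6,6,6,6,6,6,6,6,6,6,6,6,6,6
u: 5,4,-4,-6,-6,-6,-6,-6,-6,-6,-6,-6,-6,-6,-6,-6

steps = 6; useful = 76; efficiency = 76/96 = 19/24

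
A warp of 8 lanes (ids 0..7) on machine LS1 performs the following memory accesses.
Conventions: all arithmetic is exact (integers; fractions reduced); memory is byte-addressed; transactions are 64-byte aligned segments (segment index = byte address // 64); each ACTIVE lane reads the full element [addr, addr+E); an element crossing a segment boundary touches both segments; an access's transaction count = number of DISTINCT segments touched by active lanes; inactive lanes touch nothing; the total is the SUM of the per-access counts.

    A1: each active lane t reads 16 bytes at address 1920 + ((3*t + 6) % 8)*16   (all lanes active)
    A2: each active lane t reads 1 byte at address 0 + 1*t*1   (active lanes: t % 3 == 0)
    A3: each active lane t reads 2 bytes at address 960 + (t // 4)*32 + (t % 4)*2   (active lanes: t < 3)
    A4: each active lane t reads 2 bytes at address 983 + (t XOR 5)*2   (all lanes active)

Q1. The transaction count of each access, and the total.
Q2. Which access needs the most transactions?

A1: 2 transactions
A2: 1 transaction
A3: 1 transaction
A4: 1 transaction

Answer: 2,1,1,1; total 5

Answer: A1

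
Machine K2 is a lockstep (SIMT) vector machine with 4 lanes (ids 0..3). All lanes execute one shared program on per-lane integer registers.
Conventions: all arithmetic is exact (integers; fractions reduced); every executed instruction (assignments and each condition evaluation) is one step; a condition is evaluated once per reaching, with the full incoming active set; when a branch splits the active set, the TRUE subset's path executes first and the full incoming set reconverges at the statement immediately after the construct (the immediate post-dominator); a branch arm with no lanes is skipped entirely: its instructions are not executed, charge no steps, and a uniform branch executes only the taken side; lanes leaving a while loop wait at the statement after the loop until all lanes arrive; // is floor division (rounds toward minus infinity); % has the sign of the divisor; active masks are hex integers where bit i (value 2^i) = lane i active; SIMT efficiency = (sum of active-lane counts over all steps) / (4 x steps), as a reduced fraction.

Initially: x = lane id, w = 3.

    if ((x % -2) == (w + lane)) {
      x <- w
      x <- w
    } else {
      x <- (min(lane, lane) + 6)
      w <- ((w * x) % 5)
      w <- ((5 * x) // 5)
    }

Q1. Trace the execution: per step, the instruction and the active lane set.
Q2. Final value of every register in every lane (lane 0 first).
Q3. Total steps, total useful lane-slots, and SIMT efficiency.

step 0: eval ((x % -2) == (w + lane)) 0xf
step 1: x <- (min(lane, lane) + 6)   0xf
step 2: w <- ((w * x) % 5)           0xf
step 3: w <- ((5 * x) // 5)          0xf

Answer: 4 steps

x: 6,7,8,9
w: 6,7,8,9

steps = 4; useful = 16; efficiency = 16/16 = 1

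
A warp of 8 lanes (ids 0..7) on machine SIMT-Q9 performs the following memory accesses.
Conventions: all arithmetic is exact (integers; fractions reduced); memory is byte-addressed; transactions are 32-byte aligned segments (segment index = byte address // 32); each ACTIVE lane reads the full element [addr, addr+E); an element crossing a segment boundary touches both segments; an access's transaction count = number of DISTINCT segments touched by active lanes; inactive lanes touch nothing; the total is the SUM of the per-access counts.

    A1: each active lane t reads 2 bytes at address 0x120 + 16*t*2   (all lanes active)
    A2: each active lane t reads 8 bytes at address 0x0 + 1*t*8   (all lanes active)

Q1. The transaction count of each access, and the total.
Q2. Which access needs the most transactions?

A1: 8 transactions
A2: 2 transactions

Answer: 8,2; total 10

Answer: A1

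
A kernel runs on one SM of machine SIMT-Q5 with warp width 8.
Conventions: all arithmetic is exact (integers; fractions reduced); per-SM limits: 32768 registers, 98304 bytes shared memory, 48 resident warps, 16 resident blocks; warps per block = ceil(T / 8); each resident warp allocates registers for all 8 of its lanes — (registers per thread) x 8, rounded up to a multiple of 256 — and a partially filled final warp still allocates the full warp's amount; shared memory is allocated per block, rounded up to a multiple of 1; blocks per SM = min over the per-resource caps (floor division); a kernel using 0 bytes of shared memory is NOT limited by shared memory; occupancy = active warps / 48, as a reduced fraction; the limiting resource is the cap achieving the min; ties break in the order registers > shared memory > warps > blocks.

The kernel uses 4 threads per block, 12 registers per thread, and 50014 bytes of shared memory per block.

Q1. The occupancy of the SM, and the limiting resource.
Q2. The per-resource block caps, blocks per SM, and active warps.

Answer: occupancy 1/48, limited by shared memory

registers: 128 blocks
shared memory: 1 block
warps: 48 blocks
blocks: 16 blocks

Answer: 1 block, 1 active warp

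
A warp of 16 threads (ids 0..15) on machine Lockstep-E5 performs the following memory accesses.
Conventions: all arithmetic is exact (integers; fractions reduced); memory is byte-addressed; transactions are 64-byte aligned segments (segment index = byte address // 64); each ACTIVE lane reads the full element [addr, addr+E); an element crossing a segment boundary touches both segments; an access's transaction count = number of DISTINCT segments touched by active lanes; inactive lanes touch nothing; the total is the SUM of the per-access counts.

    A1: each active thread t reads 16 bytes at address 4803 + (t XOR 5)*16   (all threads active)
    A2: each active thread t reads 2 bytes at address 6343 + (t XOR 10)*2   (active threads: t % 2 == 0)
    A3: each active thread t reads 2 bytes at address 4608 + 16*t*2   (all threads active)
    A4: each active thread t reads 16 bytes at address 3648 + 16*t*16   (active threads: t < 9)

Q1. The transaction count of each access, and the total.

A1: 5 transactions
A2: 1 transaction
A3: 8 transactions
A4: 9 transactions

Answer: 5,1,8,9; total 23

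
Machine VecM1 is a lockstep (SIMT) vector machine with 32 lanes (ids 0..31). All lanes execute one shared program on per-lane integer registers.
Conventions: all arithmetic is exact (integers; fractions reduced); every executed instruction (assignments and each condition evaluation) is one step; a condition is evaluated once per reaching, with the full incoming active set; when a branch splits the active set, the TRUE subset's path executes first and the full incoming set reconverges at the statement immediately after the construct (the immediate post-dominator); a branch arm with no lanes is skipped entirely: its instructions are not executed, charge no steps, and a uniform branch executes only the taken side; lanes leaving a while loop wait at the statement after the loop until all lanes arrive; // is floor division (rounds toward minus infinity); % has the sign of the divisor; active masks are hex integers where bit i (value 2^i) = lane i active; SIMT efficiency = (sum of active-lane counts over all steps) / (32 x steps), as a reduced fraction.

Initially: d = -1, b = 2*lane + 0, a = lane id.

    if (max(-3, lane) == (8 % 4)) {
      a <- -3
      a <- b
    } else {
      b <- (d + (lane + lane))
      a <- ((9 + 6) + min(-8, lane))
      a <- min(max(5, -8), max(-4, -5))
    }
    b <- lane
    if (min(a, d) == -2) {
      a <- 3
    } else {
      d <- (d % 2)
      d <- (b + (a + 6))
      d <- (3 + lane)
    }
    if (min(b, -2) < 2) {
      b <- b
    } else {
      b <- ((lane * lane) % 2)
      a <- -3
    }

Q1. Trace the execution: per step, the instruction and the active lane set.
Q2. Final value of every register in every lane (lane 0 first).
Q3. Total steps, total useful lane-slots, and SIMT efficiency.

step 0: eval (max(-3, lane) == (8 % 4)) 0xffffffff
step 1: a <- -3                      0x00000001
step 2: a <- b                       0x00000001
step 3: b <- (d + (lane + lane))     0xfffffffe
step 4: a <- ((9 + 6) + min(-8, lane)) 0xfffffffe
step 5: a <- min(max(5, -8), max(-4, -5)) 0xfffffffe
step 6: b <- lane                    0xffffffff
step 7: eval (min(a, d) == -2)       0xffffffff
step 8: d <- (d % 2)                 0xffffffff
step 9: d <- (b + (a + 6))           0xffffffff
step 10: d <- (3 + lane)              0xffffffff
step 11: eval (min(b, -2) < 2)        0xffffffff
step 12: b <- b                       0xffffffff

Answer: 13 steps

d: 3,4,5,6,7,8,9,10,11,12,13,14,15,16,17,18,19,20,21,22,23,24,25,26,27,28,29,30,31,32,33,34
b: 0,1,2,3,4,5,6,7,8,9,10,11,12,13,14,15,16,17,18,19,20,21,22,23,24,25,26,27,28,29,30,31
a: 0,-4,-4,-4,-4,-4,-4,-4,-4,-4,-4,-4,-4,-4,-4,-4,-4,-4,-4,-4,-4,-4,-4,-4,-4,-4,-4,-4,-4,-4,-4,-4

steps = 13; useful = 351; efficiency = 351/416 = 27/32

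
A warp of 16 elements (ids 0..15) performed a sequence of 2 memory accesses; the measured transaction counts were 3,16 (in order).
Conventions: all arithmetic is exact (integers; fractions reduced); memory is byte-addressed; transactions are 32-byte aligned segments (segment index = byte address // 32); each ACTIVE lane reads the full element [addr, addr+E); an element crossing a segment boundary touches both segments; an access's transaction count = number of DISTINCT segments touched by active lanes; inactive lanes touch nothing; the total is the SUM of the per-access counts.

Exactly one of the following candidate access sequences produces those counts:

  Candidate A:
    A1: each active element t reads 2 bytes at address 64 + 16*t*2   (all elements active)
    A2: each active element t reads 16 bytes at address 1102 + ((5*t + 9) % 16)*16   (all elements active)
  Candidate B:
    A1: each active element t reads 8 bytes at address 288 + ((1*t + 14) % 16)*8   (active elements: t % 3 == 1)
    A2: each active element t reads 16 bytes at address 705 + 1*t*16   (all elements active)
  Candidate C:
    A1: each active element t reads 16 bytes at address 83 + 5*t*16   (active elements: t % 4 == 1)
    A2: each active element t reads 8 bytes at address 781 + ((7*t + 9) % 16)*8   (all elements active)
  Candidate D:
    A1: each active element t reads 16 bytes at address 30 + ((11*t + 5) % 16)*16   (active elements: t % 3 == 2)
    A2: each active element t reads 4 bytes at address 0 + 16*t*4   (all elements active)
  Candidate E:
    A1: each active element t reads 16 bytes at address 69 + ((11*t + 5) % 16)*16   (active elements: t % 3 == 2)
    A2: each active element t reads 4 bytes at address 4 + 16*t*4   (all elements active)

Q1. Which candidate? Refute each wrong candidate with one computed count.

A: A1 gives 16 transactions, not 3
B: A1 gives 4 transactions, not 3
C: A1 gives 4 transactions, not 3
E: A1 gives 4 transactions, not 3
D: all counts match (3,16)

Answer: D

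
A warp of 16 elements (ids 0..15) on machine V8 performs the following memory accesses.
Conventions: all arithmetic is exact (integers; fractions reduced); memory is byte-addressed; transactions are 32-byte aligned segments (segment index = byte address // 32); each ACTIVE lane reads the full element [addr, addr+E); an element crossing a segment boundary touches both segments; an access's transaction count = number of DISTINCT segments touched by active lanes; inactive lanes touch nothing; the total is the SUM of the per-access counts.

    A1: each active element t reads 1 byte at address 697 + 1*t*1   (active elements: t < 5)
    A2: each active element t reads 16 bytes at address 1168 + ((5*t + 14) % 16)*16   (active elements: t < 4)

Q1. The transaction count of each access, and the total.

A1: 1 transaction
A2: 3 transactions

Answer: 1,3; total 4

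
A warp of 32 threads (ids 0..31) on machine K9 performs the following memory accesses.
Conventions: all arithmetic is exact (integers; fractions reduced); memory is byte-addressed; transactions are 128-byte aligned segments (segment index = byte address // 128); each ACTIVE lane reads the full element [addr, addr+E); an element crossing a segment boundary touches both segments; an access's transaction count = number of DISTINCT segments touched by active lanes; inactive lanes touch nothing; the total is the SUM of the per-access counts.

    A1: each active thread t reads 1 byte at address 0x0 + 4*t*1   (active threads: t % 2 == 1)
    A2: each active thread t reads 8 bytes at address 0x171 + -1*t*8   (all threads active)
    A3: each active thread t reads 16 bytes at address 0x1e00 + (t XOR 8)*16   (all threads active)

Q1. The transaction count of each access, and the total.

A1: 1 transaction
A2: 3 transactions
A3: 4 transactions

Answer: 1,3,4; total 8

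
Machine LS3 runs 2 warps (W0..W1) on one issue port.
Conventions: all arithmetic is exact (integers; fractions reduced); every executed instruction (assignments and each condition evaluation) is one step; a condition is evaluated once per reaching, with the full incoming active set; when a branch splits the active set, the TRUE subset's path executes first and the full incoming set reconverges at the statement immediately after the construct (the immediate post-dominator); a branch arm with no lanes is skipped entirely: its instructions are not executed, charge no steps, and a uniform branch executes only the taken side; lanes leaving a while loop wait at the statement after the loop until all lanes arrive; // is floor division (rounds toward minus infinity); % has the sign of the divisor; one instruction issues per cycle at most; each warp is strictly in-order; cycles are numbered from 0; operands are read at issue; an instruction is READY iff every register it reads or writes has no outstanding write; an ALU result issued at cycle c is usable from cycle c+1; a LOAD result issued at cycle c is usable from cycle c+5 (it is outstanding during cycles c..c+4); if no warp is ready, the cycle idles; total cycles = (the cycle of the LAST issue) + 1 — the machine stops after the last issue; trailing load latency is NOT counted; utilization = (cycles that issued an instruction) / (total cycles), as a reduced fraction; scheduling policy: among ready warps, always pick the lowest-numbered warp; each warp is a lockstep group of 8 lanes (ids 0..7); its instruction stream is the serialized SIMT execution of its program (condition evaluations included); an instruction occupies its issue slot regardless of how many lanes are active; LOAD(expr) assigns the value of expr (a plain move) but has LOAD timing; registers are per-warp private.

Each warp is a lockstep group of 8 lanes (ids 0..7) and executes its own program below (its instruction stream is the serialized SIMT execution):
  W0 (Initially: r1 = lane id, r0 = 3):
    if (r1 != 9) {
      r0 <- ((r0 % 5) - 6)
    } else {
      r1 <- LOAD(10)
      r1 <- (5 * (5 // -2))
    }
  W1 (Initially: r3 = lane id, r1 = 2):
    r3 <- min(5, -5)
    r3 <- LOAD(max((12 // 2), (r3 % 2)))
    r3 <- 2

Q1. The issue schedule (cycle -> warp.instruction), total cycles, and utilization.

cycle 0: W0.I0
cycle 1: W0.I1
cycle 2: W1.I0
cycle 3: W1.I1
cycle 4: idle
cycle 5: idle
cycle 6: idle
cycle 7: idle
cycle 8: W1.I2

Answer: 9 cycles, utilization 5/9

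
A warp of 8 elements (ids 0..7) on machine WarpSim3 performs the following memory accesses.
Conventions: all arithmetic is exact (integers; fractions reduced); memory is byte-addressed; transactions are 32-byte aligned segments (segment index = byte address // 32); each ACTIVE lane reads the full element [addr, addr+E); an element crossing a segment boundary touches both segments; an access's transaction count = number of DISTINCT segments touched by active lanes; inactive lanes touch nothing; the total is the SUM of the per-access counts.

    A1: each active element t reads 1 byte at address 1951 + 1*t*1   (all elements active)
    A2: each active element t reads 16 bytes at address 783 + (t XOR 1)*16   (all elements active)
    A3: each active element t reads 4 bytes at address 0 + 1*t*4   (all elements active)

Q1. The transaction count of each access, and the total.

A1: 2 transactions
A2: 5 transactions
A3: 1 transaction

Answer: 2,5,1; total 8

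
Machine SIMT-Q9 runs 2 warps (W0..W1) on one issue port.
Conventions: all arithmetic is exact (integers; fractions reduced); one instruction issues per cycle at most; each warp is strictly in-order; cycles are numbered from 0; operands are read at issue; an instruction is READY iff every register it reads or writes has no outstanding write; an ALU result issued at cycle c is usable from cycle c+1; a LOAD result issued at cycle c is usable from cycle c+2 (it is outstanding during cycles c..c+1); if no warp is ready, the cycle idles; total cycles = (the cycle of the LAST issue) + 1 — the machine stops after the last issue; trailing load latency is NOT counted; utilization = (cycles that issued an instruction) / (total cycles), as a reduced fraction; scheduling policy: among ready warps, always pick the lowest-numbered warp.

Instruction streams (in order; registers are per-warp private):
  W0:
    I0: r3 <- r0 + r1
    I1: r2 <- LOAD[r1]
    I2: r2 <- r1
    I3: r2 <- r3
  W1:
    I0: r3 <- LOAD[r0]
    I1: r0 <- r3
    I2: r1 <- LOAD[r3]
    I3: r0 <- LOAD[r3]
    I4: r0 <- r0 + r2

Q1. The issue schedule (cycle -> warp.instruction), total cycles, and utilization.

cycle 0: W0.I0
cycle 1: W0.I1
cycle 2: W1.I0
cycle 3: W0.I2
cycle 4: W0.I3
cycle 5: W1.I1
cycle 6: W1.I2
cycle 7: W1.I3
cycle 8: idle
cycle 9: W1.I4

Answer: 10 cycles, utilization 9/10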